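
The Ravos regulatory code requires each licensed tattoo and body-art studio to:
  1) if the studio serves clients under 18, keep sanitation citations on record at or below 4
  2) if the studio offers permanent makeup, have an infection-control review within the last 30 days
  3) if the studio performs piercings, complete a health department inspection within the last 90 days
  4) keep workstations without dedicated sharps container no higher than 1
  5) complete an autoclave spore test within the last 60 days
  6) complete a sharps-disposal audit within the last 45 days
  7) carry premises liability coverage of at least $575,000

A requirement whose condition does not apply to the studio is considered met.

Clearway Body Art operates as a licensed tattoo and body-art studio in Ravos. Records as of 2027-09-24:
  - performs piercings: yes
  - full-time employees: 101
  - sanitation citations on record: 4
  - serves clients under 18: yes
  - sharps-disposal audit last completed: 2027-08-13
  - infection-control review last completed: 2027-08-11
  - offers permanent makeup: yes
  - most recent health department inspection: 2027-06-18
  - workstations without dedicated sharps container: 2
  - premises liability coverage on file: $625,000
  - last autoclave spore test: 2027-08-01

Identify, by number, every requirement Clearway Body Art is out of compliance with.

2, 3, 4

1. condition 'serves clients under 18' holds; sanitation citations on record 4 ≤ 4 → met
2. condition 'offers permanent makeup' holds; infection-control review 44 days ago vs limit 30 → not met
3. condition 'performs piercings' holds; health department inspection 98 days ago vs limit 90 → not met
4. workstations without dedicated sharps container 2 > 1 → not met
5. autoclave spore test 54 days ago vs limit 60 → met
6. sharps-disposal audit 42 days ago vs limit 45 → met
7. premises liability coverage $625,000 ≥ $575,000 → met
Not met: 2, 3, 4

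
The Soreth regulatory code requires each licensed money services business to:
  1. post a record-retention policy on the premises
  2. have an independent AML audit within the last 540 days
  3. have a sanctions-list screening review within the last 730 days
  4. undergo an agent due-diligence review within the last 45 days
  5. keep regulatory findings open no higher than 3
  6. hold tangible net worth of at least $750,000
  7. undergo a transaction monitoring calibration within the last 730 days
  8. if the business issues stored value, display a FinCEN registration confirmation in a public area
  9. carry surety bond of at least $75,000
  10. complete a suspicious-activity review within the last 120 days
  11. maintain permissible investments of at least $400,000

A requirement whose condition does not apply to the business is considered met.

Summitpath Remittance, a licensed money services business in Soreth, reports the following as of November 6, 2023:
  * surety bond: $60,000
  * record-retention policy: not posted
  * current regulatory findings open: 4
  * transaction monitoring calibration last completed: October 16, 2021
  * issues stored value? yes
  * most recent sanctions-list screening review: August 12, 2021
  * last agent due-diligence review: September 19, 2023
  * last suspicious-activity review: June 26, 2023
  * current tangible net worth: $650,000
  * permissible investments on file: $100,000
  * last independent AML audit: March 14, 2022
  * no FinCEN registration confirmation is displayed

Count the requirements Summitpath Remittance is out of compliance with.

1. record-retention policy absent → not met
2. independent AML audit 602 days ago vs limit 540 → not met
3. sanctions-list screening review 816 days ago vs limit 730 → not met
4. agent due-diligence review 48 days ago vs limit 45 → not met
5. regulatory findings open 4 > 3 → not met
6. tangible net worth $650,000 < $750,000 → not met
7. transaction monitoring calibration 751 days ago vs limit 730 → not met
8. condition 'issues stored value' holds; FinCEN registration confirmation absent → not met
9. surety bond $60,000 < $75,000 → not met
10. suspicious-activity review 133 days ago vs limit 120 → not met
11. permissible investments $100,000 < $400,000 → not met
Not met: 11 of 11

11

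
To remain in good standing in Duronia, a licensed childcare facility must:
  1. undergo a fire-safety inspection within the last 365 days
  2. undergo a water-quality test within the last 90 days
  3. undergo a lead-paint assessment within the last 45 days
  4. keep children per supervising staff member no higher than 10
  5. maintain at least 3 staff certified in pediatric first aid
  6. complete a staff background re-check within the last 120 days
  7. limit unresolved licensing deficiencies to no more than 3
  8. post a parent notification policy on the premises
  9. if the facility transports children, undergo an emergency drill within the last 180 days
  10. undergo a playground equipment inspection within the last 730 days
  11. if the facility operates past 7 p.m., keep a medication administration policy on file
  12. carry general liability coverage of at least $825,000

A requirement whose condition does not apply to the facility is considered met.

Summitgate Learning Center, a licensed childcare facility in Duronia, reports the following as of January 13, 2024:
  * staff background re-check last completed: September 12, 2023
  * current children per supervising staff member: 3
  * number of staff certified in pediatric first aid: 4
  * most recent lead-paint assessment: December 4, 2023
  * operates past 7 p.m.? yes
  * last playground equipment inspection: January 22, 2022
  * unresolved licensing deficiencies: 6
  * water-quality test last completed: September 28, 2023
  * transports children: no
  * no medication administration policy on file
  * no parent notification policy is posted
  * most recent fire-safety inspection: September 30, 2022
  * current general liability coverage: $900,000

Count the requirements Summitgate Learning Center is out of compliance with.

6

1. fire-safety inspection 470 days ago vs limit 365 → not met
2. water-quality test 107 days ago vs limit 90 → not met
3. lead-paint assessment 40 days ago vs limit 45 → met
4. children per supervising staff member 3 ≤ 10 → met
5. staff certified in pediatric first aid 4 ≥ 3 → met
6. staff background re-check 123 days ago vs limit 120 → not met
7. unresolved licensing deficiencies 6 > 3 → not met
8. parent notification policy absent → not met
9. condition 'transports children' does not hold → requirement n/a → met
10. playground equipment inspection 721 days ago vs limit 730 → met
11. condition 'operates past 7 p.m.' holds; medication administration policy absent → not met
12. general liability coverage $900,000 ≥ $825,000 → met
Not met: 6 of 12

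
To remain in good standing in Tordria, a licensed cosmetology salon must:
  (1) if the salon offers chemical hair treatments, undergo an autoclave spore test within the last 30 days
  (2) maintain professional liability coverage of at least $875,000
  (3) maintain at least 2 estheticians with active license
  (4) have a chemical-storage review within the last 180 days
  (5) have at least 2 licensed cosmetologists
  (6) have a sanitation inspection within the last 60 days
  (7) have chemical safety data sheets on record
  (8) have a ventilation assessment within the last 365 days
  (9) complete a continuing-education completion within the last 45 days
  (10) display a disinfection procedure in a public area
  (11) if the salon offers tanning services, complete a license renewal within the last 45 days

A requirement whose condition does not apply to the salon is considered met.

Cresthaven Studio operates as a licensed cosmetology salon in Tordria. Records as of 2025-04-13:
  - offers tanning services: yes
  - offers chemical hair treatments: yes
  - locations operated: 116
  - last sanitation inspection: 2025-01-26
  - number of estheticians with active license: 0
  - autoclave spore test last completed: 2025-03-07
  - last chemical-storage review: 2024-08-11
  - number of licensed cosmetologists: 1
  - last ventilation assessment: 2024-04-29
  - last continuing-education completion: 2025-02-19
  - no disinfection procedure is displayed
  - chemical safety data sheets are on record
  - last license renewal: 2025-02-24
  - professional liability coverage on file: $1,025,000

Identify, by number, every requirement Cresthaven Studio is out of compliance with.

1, 3, 4, 5, 6, 9, 10, 11

1. condition 'offers chemical hair treatments' holds; autoclave spore test 37 days ago vs limit 30 → not met
2. professional liability coverage $1,025,000 ≥ $875,000 → met
3. estheticians with active license 0 < 2 → not met
4. chemical-storage review 245 days ago vs limit 180 → not met
5. licensed cosmetologists 1 < 2 → not met
6. sanitation inspection 77 days ago vs limit 60 → not met
7. chemical safety data sheets present → met
8. ventilation assessment 349 days ago vs limit 365 → met
9. continuing-education completion 53 days ago vs limit 45 → not met
10. disinfection procedure absent → not met
11. condition 'offers tanning services' holds; license renewal 48 days ago vs limit 45 → not met
Not met: 1, 3, 4, 5, 6, 9, 10, 11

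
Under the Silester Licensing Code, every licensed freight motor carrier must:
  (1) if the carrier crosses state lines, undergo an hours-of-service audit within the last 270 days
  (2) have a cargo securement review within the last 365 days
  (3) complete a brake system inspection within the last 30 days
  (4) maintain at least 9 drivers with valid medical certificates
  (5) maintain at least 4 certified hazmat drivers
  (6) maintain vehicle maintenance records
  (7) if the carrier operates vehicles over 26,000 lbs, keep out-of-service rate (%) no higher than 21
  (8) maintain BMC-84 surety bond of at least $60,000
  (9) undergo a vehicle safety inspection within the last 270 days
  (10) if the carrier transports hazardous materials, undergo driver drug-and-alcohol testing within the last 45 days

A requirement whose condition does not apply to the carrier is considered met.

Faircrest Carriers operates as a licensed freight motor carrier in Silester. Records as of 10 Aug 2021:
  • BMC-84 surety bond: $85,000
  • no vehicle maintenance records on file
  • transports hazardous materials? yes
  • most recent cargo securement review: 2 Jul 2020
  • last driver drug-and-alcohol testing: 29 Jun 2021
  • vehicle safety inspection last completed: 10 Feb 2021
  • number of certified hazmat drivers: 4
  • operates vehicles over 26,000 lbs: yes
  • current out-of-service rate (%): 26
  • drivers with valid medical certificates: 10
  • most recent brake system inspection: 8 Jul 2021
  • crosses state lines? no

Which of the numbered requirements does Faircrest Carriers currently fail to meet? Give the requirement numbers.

1. condition 'crosses state lines' does not hold → requirement n/a → met
2. cargo securement review 404 days ago vs limit 365 → not met
3. brake system inspection 33 days ago vs limit 30 → not met
4. drivers with valid medical certificates 10 ≥ 9 → met
5. certified hazmat drivers 4 ≥ 4 → met
6. vehicle maintenance records absent → not met
7. condition 'operates vehicles over 26,000 lbs' holds; out-of-service rate (%) 26 > 21 → not met
8. BMC-84 surety bond $85,000 ≥ $60,000 → met
9. vehicle safety inspection 181 days ago vs limit 270 → met
10. condition 'transports hazardous materials' holds; driver drug-and-alcohol testing 42 days ago vs limit 45 → met
Not met: 2, 3, 6, 7

2, 3, 6, 7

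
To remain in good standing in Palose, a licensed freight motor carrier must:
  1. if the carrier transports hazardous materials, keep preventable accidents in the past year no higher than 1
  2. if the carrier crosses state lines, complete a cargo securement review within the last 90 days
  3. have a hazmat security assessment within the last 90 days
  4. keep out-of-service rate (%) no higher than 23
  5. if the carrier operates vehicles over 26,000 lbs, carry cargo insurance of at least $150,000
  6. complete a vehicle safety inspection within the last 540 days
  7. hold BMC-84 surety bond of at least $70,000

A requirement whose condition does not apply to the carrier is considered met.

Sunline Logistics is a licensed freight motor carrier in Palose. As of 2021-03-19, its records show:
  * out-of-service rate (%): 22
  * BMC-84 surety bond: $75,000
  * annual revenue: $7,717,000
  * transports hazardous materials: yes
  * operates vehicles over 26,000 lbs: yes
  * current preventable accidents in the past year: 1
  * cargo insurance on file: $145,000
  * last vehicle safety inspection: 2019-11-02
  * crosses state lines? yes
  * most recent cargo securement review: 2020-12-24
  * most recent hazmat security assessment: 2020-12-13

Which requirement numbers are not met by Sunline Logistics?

1. condition 'transports hazardous materials' holds; preventable accidents in the past year 1 ≤ 1 → met
2. condition 'crosses state lines' holds; cargo securement review 85 days ago vs limit 90 → met
3. hazmat security assessment 96 days ago vs limit 90 → not met
4. out-of-service rate (%) 22 ≤ 23 → met
5. condition 'operates vehicles over 26,000 lbs' holds; cargo insurance $145,000 < $150,000 → not met
6. vehicle safety inspection 503 days ago vs limit 540 → met
7. BMC-84 surety bond $75,000 ≥ $70,000 → met
Not met: 3, 5

3, 5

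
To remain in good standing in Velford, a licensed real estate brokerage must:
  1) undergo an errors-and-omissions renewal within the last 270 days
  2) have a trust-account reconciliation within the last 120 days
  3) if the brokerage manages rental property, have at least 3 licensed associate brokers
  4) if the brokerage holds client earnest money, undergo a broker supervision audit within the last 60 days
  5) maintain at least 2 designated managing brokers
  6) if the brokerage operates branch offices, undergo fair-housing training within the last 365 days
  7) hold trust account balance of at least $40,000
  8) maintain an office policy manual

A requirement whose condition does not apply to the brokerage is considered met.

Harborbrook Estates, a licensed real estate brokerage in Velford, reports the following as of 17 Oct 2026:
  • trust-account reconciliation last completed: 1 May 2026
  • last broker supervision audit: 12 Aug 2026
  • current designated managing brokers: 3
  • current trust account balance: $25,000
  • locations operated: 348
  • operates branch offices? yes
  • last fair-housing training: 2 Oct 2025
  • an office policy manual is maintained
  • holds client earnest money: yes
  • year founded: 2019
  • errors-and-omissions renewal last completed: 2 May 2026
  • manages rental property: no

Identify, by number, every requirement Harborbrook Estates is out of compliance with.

2, 4, 6, 7

1. errors-and-omissions renewal 168 days ago vs limit 270 → met
2. trust-account reconciliation 169 days ago vs limit 120 → not met
3. condition 'manages rental property' does not hold → requirement n/a → met
4. condition 'holds client earnest money' holds; broker supervision audit 66 days ago vs limit 60 → not met
5. designated managing brokers 3 ≥ 2 → met
6. condition 'operates branch offices' holds; fair-housing training 380 days ago vs limit 365 → not met
7. trust account balance $25,000 < $40,000 → not met
8. office policy manual present → met
Not met: 2, 4, 6, 7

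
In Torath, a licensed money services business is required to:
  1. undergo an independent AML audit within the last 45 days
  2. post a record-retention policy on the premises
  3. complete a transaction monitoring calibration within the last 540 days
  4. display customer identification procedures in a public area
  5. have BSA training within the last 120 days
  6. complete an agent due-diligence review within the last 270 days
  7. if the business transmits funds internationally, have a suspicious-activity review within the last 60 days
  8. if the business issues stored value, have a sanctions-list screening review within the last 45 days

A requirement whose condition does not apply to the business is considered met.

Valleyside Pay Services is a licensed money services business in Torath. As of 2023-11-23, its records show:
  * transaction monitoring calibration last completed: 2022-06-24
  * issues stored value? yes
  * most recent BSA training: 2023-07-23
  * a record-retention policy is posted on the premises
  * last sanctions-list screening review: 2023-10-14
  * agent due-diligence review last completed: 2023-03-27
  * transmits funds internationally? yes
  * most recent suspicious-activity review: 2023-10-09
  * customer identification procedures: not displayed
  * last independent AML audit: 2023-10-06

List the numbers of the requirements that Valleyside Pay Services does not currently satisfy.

1. independent AML audit 48 days ago vs limit 45 → not met
2. record-retention policy present → met
3. transaction monitoring calibration 517 days ago vs limit 540 → met
4. customer identification procedures absent → not met
5. BSA training 123 days ago vs limit 120 → not met
6. agent due-diligence review 241 days ago vs limit 270 → met
7. condition 'transmits funds internationally' holds; suspicious-activity review 45 days ago vs limit 60 → met
8. condition 'issues stored value' holds; sanctions-list screening review 40 days ago vs limit 45 → met
Not met: 1, 4, 5

1, 4, 5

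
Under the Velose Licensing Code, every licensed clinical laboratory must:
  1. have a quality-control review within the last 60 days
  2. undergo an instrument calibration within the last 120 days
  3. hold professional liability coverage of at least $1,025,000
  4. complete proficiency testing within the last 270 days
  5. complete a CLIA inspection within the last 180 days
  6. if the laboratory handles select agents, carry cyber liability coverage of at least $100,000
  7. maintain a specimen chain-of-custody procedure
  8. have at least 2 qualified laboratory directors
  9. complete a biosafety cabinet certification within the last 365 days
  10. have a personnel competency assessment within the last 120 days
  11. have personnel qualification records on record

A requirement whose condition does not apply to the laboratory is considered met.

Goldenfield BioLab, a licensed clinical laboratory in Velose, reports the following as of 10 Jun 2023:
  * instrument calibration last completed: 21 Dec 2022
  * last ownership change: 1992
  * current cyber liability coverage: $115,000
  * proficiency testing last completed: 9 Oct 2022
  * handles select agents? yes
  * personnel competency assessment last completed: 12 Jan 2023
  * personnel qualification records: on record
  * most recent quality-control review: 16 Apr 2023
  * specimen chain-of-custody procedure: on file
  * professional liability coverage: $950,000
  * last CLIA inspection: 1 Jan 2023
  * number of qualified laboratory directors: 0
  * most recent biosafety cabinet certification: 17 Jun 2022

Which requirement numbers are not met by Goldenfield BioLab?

1. quality-control review 55 days ago vs limit 60 → met
2. instrument calibration 171 days ago vs limit 120 → not met
3. professional liability coverage $950,000 < $1,025,000 → not met
4. proficiency testing 244 days ago vs limit 270 → met
5. CLIA inspection 160 days ago vs limit 180 → met
6. condition 'handles select agents' holds; cyber liability coverage $115,000 ≥ $100,000 → met
7. specimen chain-of-custody procedure present → met
8. qualified laboratory directors 0 < 2 → not met
9. biosafety cabinet certification 358 days ago vs limit 365 → met
10. personnel competency assessment 149 days ago vs limit 120 → not met
11. personnel qualification records present → met
Not met: 2, 3, 8, 10

2, 3, 8, 10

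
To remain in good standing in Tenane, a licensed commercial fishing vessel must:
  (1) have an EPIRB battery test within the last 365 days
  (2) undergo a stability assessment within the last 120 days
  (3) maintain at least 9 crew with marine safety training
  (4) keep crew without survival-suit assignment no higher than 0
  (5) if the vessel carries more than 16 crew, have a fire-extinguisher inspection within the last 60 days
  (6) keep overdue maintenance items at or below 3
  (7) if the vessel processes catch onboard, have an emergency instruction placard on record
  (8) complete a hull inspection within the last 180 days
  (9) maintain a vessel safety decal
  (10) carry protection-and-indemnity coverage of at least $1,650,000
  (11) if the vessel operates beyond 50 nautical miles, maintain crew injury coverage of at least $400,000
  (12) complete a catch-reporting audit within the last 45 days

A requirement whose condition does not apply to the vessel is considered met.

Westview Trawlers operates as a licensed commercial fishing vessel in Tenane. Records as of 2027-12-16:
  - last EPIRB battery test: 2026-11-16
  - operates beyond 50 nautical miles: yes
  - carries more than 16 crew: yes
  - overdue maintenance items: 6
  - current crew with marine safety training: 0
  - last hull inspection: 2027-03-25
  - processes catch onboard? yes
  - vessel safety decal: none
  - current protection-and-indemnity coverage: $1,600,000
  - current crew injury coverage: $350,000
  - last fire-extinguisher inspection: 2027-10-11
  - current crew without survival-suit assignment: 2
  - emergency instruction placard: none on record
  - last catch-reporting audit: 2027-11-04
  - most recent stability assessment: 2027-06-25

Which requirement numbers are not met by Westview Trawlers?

1, 2, 3, 4, 5, 6, 7, 8, 9, 10, 11

1. EPIRB battery test 395 days ago vs limit 365 → not met
2. stability assessment 174 days ago vs limit 120 → not met
3. crew with marine safety training 0 < 9 → not met
4. crew without survival-suit assignment 2 > 0 → not met
5. condition 'carries more than 16 crew' holds; fire-extinguisher inspection 66 days ago vs limit 60 → not met
6. overdue maintenance items 6 > 3 → not met
7. condition 'processes catch onboard' holds; emergency instruction placard absent → not met
8. hull inspection 266 days ago vs limit 180 → not met
9. vessel safety decal absent → not met
10. protection-and-indemnity coverage $1,600,000 < $1,650,000 → not met
11. condition 'operates beyond 50 nautical miles' holds; crew injury coverage $350,000 < $400,000 → not met
12. catch-reporting audit 42 days ago vs limit 45 → met
Not met: 1, 2, 3, 4, 5, 6, 7, 8, 9, 10, 11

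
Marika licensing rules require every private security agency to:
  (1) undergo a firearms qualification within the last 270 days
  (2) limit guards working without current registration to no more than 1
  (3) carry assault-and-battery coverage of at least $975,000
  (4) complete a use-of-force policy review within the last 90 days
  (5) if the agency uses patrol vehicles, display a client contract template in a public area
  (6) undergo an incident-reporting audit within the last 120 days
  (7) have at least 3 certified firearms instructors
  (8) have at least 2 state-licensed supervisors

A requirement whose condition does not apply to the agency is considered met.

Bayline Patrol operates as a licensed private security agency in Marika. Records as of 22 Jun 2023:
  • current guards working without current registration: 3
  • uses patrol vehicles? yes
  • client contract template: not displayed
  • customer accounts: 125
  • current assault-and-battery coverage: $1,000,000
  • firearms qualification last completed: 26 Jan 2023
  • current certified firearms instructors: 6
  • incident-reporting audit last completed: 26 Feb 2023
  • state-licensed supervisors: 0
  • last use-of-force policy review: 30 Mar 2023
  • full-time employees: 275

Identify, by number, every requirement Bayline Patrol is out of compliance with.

2, 5, 8

1. firearms qualification 147 days ago vs limit 270 → met
2. guards working without current registration 3 > 1 → not met
3. assault-and-battery coverage $1,000,000 ≥ $975,000 → met
4. use-of-force policy review 84 days ago vs limit 90 → met
5. condition 'uses patrol vehicles' holds; client contract template absent → not met
6. incident-reporting audit 116 days ago vs limit 120 → met
7. certified firearms instructors 6 ≥ 3 → met
8. state-licensed supervisors 0 < 2 → not met
Not met: 2, 5, 8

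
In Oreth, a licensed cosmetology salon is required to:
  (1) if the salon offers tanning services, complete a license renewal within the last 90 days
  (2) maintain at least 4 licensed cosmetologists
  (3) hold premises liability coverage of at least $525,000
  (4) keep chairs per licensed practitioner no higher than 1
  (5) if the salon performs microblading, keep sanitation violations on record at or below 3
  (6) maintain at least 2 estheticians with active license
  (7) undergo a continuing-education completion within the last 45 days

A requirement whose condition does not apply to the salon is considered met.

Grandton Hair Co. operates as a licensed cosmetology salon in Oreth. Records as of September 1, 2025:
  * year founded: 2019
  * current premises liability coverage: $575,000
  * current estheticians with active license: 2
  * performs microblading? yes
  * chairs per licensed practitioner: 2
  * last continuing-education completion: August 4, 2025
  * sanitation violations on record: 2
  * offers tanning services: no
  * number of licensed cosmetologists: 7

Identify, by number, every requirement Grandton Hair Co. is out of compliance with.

4

1. condition 'offers tanning services' does not hold → requirement n/a → met
2. licensed cosmetologists 7 ≥ 4 → met
3. premises liability coverage $575,000 ≥ $525,000 → met
4. chairs per licensed practitioner 2 > 1 → not met
5. condition 'performs microblading' holds; sanitation violations on record 2 ≤ 3 → met
6. estheticians with active license 2 ≥ 2 → met
7. continuing-education completion 28 days ago vs limit 45 → met
Not met: 4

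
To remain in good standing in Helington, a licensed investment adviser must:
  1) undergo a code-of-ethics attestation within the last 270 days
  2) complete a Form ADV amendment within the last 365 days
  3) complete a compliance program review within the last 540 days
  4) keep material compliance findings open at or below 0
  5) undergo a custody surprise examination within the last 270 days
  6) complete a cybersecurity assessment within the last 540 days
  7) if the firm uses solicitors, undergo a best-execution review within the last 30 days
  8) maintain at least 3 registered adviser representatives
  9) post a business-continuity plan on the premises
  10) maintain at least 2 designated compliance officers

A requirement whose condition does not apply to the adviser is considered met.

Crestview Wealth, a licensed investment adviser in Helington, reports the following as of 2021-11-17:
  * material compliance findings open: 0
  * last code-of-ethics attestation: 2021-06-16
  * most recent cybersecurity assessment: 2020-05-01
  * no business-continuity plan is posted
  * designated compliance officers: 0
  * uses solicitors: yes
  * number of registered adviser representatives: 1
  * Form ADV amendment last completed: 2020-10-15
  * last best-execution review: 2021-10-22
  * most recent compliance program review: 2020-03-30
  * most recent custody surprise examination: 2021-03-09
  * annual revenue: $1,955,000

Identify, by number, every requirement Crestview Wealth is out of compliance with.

1. code-of-ethics attestation 154 days ago vs limit 270 → met
2. Form ADV amendment 398 days ago vs limit 365 → not met
3. compliance program review 597 days ago vs limit 540 → not met
4. material compliance findings open 0 ≤ 0 → met
5. custody surprise examination 253 days ago vs limit 270 → met
6. cybersecurity assessment 565 days ago vs limit 540 → not met
7. condition 'uses solicitors' holds; best-execution review 26 days ago vs limit 30 → met
8. registered adviser representatives 1 < 3 → not met
9. business-continuity plan absent → not met
10. designated compliance officers 0 < 2 → not met
Not met: 2, 3, 6, 8, 9, 10

2, 3, 6, 8, 9, 10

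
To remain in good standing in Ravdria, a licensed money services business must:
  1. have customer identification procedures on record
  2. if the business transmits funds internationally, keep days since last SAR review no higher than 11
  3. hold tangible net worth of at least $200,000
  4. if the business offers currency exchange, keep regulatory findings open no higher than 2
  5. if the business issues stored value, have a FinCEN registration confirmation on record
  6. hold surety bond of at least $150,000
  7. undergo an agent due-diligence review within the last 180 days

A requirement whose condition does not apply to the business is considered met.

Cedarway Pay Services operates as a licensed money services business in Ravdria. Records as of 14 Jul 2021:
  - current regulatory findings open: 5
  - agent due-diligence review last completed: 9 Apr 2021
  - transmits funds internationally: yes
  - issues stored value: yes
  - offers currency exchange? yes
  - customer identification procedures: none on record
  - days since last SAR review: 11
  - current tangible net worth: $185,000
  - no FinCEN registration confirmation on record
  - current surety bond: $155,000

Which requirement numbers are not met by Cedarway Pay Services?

1. customer identification procedures absent → not met
2. condition 'transmits funds internationally' holds; days since last SAR review 11 ≤ 11 → met
3. tangible net worth $185,000 < $200,000 → not met
4. condition 'offers currency exchange' holds; regulatory findings open 5 > 2 → not met
5. condition 'issues stored value' holds; FinCEN registration confirmation absent → not met
6. surety bond $155,000 ≥ $150,000 → met
7. agent due-diligence review 96 days ago vs limit 180 → met
Not met: 1, 3, 4, 5

1, 3, 4, 5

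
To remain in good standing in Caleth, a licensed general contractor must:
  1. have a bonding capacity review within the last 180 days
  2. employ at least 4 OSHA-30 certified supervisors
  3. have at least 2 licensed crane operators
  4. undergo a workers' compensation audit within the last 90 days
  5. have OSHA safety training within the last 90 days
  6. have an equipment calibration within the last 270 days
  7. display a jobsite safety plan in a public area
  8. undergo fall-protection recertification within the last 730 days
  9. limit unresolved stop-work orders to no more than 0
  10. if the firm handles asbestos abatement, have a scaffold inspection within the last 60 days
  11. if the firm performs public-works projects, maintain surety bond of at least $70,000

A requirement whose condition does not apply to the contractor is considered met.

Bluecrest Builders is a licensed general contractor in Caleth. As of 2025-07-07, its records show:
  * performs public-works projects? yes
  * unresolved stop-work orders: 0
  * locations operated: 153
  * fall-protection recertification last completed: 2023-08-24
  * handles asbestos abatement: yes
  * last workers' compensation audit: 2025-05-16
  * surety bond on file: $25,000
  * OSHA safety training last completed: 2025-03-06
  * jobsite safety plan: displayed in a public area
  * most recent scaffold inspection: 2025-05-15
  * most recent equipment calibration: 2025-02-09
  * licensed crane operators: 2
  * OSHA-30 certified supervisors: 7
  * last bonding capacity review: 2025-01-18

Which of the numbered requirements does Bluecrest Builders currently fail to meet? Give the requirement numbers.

1. bonding capacity review 170 days ago vs limit 180 → met
2. OSHA-30 certified supervisors 7 ≥ 4 → met
3. licensed crane operators 2 ≥ 2 → met
4. workers' compensation audit 52 days ago vs limit 90 → met
5. OSHA safety training 123 days ago vs limit 90 → not met
6. equipment calibration 148 days ago vs limit 270 → met
7. jobsite safety plan present → met
8. fall-protection recertification 683 days ago vs limit 730 → met
9. unresolved stop-work orders 0 ≤ 0 → met
10. condition 'handles asbestos abatement' holds; scaffold inspection 53 days ago vs limit 60 → met
11. condition 'performs public-works projects' holds; surety bond $25,000 < $70,000 → not met
Not met: 5, 11

5, 11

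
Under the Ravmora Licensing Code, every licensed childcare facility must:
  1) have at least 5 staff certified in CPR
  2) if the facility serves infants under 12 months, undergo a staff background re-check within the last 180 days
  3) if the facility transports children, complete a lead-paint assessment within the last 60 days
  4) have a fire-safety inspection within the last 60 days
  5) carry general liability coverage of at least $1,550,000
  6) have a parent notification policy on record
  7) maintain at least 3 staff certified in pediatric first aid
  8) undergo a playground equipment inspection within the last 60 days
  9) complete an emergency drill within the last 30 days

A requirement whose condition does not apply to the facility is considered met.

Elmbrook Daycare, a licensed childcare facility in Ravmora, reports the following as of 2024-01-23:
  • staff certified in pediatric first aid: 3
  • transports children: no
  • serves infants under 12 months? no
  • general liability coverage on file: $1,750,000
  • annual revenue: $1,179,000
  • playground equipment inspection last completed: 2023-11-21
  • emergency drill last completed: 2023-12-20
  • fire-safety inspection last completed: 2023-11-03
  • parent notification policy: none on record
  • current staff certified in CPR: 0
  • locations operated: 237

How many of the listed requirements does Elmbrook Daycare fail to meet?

5

1. staff certified in CPR 0 < 5 → not met
2. condition 'serves infants under 12 months' does not hold → requirement n/a → met
3. condition 'transports children' does not hold → requirement n/a → met
4. fire-safety inspection 81 days ago vs limit 60 → not met
5. general liability coverage $1,750,000 ≥ $1,550,000 → met
6. parent notification policy absent → not met
7. staff certified in pediatric first aid 3 ≥ 3 → met
8. playground equipment inspection 63 days ago vs limit 60 → not met
9. emergency drill 34 days ago vs limit 30 → not met
Not met: 5 of 9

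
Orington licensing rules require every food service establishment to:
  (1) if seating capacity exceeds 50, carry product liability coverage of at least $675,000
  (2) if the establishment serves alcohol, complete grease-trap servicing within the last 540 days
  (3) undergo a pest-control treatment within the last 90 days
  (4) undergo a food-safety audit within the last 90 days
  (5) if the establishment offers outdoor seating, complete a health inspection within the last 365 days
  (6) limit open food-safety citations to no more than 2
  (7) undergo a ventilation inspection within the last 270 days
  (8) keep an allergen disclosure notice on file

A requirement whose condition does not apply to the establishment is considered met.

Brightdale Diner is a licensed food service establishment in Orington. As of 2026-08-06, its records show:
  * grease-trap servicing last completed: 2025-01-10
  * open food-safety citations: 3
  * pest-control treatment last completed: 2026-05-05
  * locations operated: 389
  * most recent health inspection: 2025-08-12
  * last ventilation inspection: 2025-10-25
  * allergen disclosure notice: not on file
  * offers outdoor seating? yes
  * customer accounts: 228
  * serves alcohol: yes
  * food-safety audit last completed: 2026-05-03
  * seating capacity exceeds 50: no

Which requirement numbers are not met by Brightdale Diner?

1. condition 'seating capacity exceeds 50' does not hold → requirement n/a → met
2. condition 'serves alcohol' holds; grease-trap servicing 573 days ago vs limit 540 → not met
3. pest-control treatment 93 days ago vs limit 90 → not met
4. food-safety audit 95 days ago vs limit 90 → not met
5. condition 'offers outdoor seating' holds; health inspection 359 days ago vs limit 365 → met
6. open food-safety citations 3 > 2 → not met
7. ventilation inspection 285 days ago vs limit 270 → not met
8. allergen disclosure notice absent → not met
Not met: 2, 3, 4, 6, 7, 8

2, 3, 4, 6, 7, 8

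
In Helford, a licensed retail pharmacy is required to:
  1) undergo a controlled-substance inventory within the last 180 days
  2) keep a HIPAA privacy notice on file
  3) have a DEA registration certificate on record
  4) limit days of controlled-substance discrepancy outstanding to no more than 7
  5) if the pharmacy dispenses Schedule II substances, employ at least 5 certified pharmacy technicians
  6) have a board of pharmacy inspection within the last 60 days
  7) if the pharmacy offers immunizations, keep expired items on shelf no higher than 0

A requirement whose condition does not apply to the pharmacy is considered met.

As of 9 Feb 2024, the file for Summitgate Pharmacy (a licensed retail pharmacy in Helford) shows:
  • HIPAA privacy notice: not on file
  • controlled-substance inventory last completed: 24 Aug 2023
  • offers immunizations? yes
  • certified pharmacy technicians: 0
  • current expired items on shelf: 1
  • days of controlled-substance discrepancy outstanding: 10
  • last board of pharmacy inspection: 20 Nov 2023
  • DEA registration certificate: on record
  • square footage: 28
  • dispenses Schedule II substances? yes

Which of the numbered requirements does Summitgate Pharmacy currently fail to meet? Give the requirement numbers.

2, 4, 5, 6, 7

1. controlled-substance inventory 169 days ago vs limit 180 → met
2. HIPAA privacy notice absent → not met
3. DEA registration certificate present → met
4. days of controlled-substance discrepancy outstanding 10 > 7 → not met
5. condition 'dispenses Schedule II substances' holds; certified pharmacy technicians 0 < 5 → not met
6. board of pharmacy inspection 81 days ago vs limit 60 → not met
7. condition 'offers immunizations' holds; expired items on shelf 1 > 0 → not met
Not met: 2, 4, 5, 6, 7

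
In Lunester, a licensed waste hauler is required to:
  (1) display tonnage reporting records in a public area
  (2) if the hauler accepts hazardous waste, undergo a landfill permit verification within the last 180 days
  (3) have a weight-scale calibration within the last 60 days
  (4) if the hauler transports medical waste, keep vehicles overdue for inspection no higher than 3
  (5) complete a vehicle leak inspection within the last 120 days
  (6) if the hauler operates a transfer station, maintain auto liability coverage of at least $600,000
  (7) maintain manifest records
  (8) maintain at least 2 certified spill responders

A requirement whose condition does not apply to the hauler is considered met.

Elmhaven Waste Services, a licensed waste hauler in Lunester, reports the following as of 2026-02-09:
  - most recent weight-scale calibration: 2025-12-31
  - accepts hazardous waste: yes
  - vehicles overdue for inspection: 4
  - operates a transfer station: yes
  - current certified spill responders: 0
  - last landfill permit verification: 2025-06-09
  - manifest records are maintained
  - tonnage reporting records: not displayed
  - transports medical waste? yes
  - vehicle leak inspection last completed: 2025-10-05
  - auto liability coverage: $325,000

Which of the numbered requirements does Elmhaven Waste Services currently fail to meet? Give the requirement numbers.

1, 2, 4, 5, 6, 8

1. tonnage reporting records absent → not met
2. condition 'accepts hazardous waste' holds; landfill permit verification 245 days ago vs limit 180 → not met
3. weight-scale calibration 40 days ago vs limit 60 → met
4. condition 'transports medical waste' holds; vehicles overdue for inspection 4 > 3 → not met
5. vehicle leak inspection 127 days ago vs limit 120 → not met
6. condition 'operates a transfer station' holds; auto liability coverage $325,000 < $600,000 → not met
7. manifest records present → met
8. certified spill responders 0 < 2 → not met
Not met: 1, 2, 4, 5, 6, 8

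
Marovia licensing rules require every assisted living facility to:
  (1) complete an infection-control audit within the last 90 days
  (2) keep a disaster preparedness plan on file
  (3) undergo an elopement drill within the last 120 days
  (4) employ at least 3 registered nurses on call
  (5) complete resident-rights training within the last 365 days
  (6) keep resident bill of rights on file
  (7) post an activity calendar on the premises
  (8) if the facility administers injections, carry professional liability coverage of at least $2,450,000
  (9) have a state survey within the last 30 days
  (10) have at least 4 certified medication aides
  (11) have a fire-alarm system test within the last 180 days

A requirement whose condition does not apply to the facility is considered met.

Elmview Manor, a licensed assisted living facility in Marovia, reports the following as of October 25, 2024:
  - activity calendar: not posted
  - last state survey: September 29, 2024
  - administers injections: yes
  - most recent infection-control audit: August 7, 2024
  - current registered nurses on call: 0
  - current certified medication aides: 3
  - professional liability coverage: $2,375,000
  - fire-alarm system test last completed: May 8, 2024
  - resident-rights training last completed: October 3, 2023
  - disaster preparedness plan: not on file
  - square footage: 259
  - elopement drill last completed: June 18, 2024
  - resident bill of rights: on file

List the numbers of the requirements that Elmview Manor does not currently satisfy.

2, 3, 4, 5, 7, 8, 10

1. infection-control audit 79 days ago vs limit 90 → met
2. disaster preparedness plan absent → not met
3. elopement drill 129 days ago vs limit 120 → not met
4. registered nurses on call 0 < 3 → not met
5. resident-rights training 388 days ago vs limit 365 → not met
6. resident bill of rights present → met
7. activity calendar absent → not met
8. condition 'administers injections' holds; professional liability coverage $2,375,000 < $2,450,000 → not met
9. state survey 26 days ago vs limit 30 → met
10. certified medication aides 3 < 4 → not met
11. fire-alarm system test 170 days ago vs limit 180 → met
Not met: 2, 3, 4, 5, 7, 8, 10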